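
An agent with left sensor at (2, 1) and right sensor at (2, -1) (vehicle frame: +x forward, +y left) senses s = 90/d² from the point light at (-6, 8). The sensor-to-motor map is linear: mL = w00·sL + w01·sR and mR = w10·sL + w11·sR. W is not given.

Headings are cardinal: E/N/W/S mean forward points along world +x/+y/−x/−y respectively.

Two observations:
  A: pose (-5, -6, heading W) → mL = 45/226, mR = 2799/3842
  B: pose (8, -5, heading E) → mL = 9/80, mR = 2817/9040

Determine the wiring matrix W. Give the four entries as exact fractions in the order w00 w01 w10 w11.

1/2 0 1/2 1

obs A: pose=(-5,-6,W) → sL=45/113, sR=9/17, mL=45/226, mR=2799/3842
obs B: pose=(8,-5,E) → sL=9/40, sR=45/226, mL=9/80, mR=2817/9040
sensor matrix S = [[45/113, 9/17], [9/40, 45/226]]; det S = -345789/8682920
solve [mL_A; mL_B] = S·[w00; w01] and [mR_A; mR_B] = S·[w10; w11]:
  w00 = 1/2, w01 = 0, w10 = 1/2, w11 = 1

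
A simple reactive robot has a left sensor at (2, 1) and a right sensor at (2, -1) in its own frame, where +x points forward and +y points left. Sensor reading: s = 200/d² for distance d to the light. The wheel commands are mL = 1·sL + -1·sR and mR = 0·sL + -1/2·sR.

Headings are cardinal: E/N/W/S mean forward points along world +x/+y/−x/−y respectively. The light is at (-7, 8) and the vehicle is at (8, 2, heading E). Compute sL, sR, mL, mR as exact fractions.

100/157 100/169 1200/26533 -50/169

left sensor world pos  = (10, 3); dL² = 314
right sensor world pos = (10, 1); dR² = 338
sL = 200/314 = 100/157
sR = 200/338 = 100/169
mL = 1·sL + -1·sR = 1200/26533
mR = 0·sL + -1/2·sR = -50/169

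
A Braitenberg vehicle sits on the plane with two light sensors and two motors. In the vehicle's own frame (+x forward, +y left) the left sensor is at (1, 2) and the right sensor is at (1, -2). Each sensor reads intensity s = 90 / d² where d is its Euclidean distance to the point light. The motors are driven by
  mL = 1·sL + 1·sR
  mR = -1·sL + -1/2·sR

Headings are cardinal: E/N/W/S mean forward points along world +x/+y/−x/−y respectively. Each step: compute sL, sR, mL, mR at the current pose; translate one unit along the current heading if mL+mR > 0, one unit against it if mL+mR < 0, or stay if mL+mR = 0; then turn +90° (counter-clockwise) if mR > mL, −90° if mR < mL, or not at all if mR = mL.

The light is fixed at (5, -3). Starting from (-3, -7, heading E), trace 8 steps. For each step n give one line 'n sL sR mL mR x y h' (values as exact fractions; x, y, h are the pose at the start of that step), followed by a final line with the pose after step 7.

n=0: pose=(-3,-7,E); sL=90/53, sR=18/17; mL=2484/901, mR=-2007/901; mL+mR=9/17 → advance +1; mR−mL=-4491/901 → turn -1·90°
n=1: pose=(-2,-7,S); sL=9/5, sR=45/53; mL=702/265, mR=-1179/530; mL+mR=45/106 → advance +1; mR−mL=-2583/530 → turn -1·90°
n=2: pose=(-2,-8,W); sL=90/113, sR=90/73; mL=16740/8249, mR=-11655/8249; mL+mR=45/73 → advance +1; mR−mL=-28395/8249 → turn -1·90°
n=3: pose=(-3,-8,N); sL=45/58, sR=45/26; mL=945/377, mR=-2475/1508; mL+mR=45/52 → advance +1; mR−mL=-6255/1508 → turn -1·90°
n=4: pose=(-3,-7,E); sL=90/53, sR=18/17; mL=2484/901, mR=-2007/901; mL+mR=9/17 → advance +1; mR−mL=-4491/901 → turn -1·90°
n=5: pose=(-2,-7,S); sL=9/5, sR=45/53; mL=702/265, mR=-1179/530; mL+mR=45/106 → advance +1; mR−mL=-2583/530 → turn -1·90°
n=6: pose=(-2,-8,W); sL=90/113, sR=90/73; mL=16740/8249, mR=-11655/8249; mL+mR=45/73 → advance +1; mR−mL=-28395/8249 → turn -1·90°
n=7: pose=(-3,-8,N); sL=45/58, sR=45/26; mL=945/377, mR=-2475/1508; mL+mR=45/52 → advance +1; mR−mL=-6255/1508 → turn -1·90°

0 90/53 18/17 2484/901 -2007/901 -3 -7 E
1 9/5 45/53 702/265 -1179/530 -2 -7 S
2 90/113 90/73 16740/8249 -11655/8249 -2 -8 W
3 45/58 45/26 945/377 -2475/1508 -3 -8 N
4 90/53 18/17 2484/901 -2007/901 -3 -7 E
5 9/5 45/53 702/265 -1179/530 -2 -7 S
6 90/113 90/73 16740/8249 -11655/8249 -2 -8 W
7 45/58 45/26 945/377 -2475/1508 -3 -8 N
final -3 -7 E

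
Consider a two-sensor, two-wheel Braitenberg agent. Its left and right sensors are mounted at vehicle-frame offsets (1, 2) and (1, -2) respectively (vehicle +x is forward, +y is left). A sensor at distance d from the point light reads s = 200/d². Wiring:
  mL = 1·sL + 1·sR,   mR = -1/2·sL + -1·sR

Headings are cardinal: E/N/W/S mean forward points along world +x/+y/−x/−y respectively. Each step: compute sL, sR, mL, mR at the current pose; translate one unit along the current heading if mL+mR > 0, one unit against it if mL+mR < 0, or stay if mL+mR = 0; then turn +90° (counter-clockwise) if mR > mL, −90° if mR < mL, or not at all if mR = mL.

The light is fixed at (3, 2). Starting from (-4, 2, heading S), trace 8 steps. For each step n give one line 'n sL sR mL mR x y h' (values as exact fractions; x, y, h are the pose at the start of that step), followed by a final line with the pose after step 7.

n=0: pose=(-4,2,S); sL=100/13, sR=100/41; mL=5400/533, mR=-3350/533; mL+mR=50/13 → advance +1; mR−mL=-8750/533 → turn -1·90°
n=1: pose=(-4,1,W); sL=200/73, sR=40/13; mL=5520/949, mR=-4220/949; mL+mR=100/73 → advance +1; mR−mL=-9740/949 → turn -1·90°
n=2: pose=(-5,1,N); sL=2, sR=50/9; mL=68/9, mR=-59/9; mL+mR=1 → advance +1; mR−mL=-127/9 → turn -1·90°
n=3: pose=(-5,2,E); sL=200/53, sR=200/53; mL=400/53, mR=-300/53; mL+mR=100/53 → advance +1; mR−mL=-700/53 → turn -1·90°
n=4: pose=(-4,2,S); sL=100/13, sR=100/41; mL=5400/533, mR=-3350/533; mL+mR=50/13 → advance +1; mR−mL=-8750/533 → turn -1·90°
n=5: pose=(-4,1,W); sL=200/73, sR=40/13; mL=5520/949, mR=-4220/949; mL+mR=100/73 → advance +1; mR−mL=-9740/949 → turn -1·90°
n=6: pose=(-5,1,N); sL=2, sR=50/9; mL=68/9, mR=-59/9; mL+mR=1 → advance +1; mR−mL=-127/9 → turn -1·90°
n=7: pose=(-5,2,E); sL=200/53, sR=200/53; mL=400/53, mR=-300/53; mL+mR=100/53 → advance +1; mR−mL=-700/53 → turn -1·90°

0 100/13 100/41 5400/533 -3350/533 -4 2 S
1 200/73 40/13 5520/949 -4220/949 -4 1 W
2 2 50/9 68/9 -59/9 -5 1 N
3 200/53 200/53 400/53 -300/53 -5 2 E
4 100/13 100/41 5400/533 -3350/533 -4 2 S
5 200/73 40/13 5520/949 -4220/949 -4 1 W
6 2 50/9 68/9 -59/9 -5 1 N
7 200/53 200/53 400/53 -300/53 -5 2 E
final -4 2 S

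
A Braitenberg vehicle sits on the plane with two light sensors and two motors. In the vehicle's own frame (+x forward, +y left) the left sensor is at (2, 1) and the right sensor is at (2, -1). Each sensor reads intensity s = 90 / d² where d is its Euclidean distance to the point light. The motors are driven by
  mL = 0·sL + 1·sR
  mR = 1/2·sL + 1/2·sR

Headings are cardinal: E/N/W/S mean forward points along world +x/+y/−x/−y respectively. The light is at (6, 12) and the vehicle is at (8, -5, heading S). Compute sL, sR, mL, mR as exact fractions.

9/37 45/181 45/181 1647/6697

left sensor world pos  = (9, -7); dL² = 370
right sensor world pos = (7, -7); dR² = 362
sL = 90/370 = 9/37
sR = 90/362 = 45/181
mL = 0·sL + 1·sR = 45/181
mR = 1/2·sL + 1/2·sR = 1647/6697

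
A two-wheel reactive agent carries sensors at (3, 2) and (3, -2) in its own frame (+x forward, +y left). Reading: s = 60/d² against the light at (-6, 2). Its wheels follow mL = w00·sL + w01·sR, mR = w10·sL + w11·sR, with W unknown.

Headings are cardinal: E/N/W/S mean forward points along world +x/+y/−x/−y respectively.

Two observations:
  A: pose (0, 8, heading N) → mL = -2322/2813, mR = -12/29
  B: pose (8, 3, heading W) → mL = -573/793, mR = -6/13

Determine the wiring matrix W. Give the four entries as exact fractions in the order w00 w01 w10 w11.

obs A: pose=(0,8,N) → sL=60/97, sR=12/29, mL=-2322/2813, mR=-12/29
obs B: pose=(8,3,W) → sL=30/61, sR=6/13, mL=-573/793, mR=-6/13
sensor matrix S = [[60/97, 12/29], [30/61, 6/13]]; det S = 182880/2230709
solve [mL_A; mL_B] = S·[w00; w01] and [mR_A; mR_B] = S·[w10; w11]:
  w00 = -1, w01 = -1/2, w10 = 0, w11 = -1

-1 -1/2 0 -1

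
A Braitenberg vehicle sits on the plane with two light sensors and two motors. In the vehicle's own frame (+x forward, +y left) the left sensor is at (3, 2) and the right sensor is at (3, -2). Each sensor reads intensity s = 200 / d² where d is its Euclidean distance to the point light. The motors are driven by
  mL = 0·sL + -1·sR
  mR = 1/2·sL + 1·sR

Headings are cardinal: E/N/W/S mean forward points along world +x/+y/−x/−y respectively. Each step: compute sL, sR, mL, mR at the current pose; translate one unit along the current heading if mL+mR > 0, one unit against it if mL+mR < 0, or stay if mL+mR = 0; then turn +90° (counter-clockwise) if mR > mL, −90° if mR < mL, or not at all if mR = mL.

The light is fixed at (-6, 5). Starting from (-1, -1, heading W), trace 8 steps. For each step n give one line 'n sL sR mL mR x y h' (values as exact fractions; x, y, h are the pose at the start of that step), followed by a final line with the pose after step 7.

0 50/17 10 -10 195/17 -1 -1 W
1 200/117 40/17 -40/17 6380/1989 -2 -1 S
2 100/37 20/13 -20/13 1390/481 -2 -2 E
3 8 40/13 -40/13 92/13 -1 -2 N
4 50/17 10 -10 195/17 -1 -1 W
5 200/117 40/17 -40/17 6380/1989 -2 -1 S
6 100/37 20/13 -20/13 1390/481 -2 -2 E
7 8 40/13 -40/13 92/13 -1 -2 N
final -1 -1 W

n=0: pose=(-1,-1,W); sL=50/17, sR=10; mL=-10, mR=195/17; mL+mR=25/17 → advance +1; mR−mL=365/17 → turn +1·90°
n=1: pose=(-2,-1,S); sL=200/117, sR=40/17; mL=-40/17, mR=6380/1989; mL+mR=100/117 → advance +1; mR−mL=11060/1989 → turn +1·90°
n=2: pose=(-2,-2,E); sL=100/37, sR=20/13; mL=-20/13, mR=1390/481; mL+mR=50/37 → advance +1; mR−mL=2130/481 → turn +1·90°
n=3: pose=(-1,-2,N); sL=8, sR=40/13; mL=-40/13, mR=92/13; mL+mR=4 → advance +1; mR−mL=132/13 → turn +1·90°
n=4: pose=(-1,-1,W); sL=50/17, sR=10; mL=-10, mR=195/17; mL+mR=25/17 → advance +1; mR−mL=365/17 → turn +1·90°
n=5: pose=(-2,-1,S); sL=200/117, sR=40/17; mL=-40/17, mR=6380/1989; mL+mR=100/117 → advance +1; mR−mL=11060/1989 → turn +1·90°
n=6: pose=(-2,-2,E); sL=100/37, sR=20/13; mL=-20/13, mR=1390/481; mL+mR=50/37 → advance +1; mR−mL=2130/481 → turn +1·90°
n=7: pose=(-1,-2,N); sL=8, sR=40/13; mL=-40/13, mR=92/13; mL+mR=4 → advance +1; mR−mL=132/13 → turn +1·90°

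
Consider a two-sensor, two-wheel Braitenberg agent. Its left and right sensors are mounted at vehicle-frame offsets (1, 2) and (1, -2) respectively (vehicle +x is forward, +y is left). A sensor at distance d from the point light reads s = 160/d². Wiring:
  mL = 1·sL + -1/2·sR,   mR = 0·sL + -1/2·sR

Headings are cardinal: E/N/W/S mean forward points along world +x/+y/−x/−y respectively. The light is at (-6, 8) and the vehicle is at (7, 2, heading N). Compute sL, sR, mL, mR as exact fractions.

left sensor world pos  = (5, 3); dL² = 146
right sensor world pos = (9, 3); dR² = 250
sL = 160/146 = 80/73
sR = 160/250 = 16/25
mL = 1·sL + -1/2·sR = 1416/1825
mR = 0·sL + -1/2·sR = -8/25

80/73 16/25 1416/1825 -8/25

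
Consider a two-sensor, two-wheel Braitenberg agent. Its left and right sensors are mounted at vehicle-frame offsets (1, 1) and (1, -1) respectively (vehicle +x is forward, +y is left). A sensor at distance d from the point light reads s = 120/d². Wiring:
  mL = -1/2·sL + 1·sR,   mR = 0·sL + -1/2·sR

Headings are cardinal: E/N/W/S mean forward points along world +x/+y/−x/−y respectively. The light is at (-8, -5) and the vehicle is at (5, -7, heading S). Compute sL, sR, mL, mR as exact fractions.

24/41 40/51 1028/2091 -20/51

left sensor world pos  = (6, -8); dL² = 205
right sensor world pos = (4, -8); dR² = 153
sL = 120/205 = 24/41
sR = 120/153 = 40/51
mL = -1/2·sL + 1·sR = 1028/2091
mR = 0·sL + -1/2·sR = -20/51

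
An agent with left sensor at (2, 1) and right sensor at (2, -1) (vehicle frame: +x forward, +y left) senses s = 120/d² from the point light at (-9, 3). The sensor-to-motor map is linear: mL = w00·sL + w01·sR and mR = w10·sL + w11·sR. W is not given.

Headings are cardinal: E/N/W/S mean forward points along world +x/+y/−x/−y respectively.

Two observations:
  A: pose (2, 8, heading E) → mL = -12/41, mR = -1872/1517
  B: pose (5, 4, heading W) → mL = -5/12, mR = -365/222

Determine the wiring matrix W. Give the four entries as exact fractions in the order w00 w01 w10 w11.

-1/2 0 -1 -1

obs A: pose=(2,8,E) → sL=24/41, sR=24/37, mL=-12/41, mR=-1872/1517
obs B: pose=(5,4,W) → sL=5/6, sR=30/37, mL=-5/12, mR=-365/222
sensor matrix S = [[24/41, 24/37], [5/6, 30/37]]; det S = -100/1517
solve [mL_A; mL_B] = S·[w00; w01] and [mR_A; mR_B] = S·[w10; w11]:
  w00 = -1/2, w01 = 0, w10 = -1, w11 = -1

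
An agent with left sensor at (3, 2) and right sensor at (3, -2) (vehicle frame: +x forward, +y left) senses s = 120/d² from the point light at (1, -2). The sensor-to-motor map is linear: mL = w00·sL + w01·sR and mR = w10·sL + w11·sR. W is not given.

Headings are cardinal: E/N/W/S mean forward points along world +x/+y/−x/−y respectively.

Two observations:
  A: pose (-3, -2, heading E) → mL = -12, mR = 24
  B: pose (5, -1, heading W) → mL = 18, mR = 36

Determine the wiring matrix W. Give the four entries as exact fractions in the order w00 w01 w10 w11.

obs A: pose=(-3,-2,E) → sL=24, sR=24, mL=-12, mR=24
obs B: pose=(5,-1,W) → sL=60, sR=12, mL=18, mR=36
sensor matrix S = [[24, 24], [60, 12]]; det S = -1152
solve [mL_A; mL_B] = S·[w00; w01] and [mR_A; mR_B] = S·[w10; w11]:
  w00 = 1/2, w01 = -1, w10 = 1/2, w11 = 1/2

1/2 -1 1/2 1/2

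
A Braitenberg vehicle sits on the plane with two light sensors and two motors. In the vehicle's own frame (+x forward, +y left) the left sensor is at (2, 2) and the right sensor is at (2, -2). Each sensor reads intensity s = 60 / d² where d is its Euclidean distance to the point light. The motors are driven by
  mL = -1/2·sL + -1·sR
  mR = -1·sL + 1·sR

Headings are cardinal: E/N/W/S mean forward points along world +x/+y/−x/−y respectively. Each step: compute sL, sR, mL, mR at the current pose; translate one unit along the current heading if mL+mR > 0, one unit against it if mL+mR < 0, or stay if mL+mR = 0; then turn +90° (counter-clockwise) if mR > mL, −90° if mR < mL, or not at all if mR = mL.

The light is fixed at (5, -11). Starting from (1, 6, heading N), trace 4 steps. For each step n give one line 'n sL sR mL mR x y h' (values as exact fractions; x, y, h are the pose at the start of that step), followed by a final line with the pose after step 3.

0 60/397 12/73 -6954/28981 384/28981 1 6 N
1 15/58 1/6 -103/348 -8/87 1 5 W
2 60/197 60/221 -18450/43537 -1440/43537 2 5 S
3 30/181 30/113 -7125/20453 2040/20453 2 6 E
final 1 6 N

n=0: pose=(1,6,N); sL=60/397, sR=12/73; mL=-6954/28981, mR=384/28981; mL+mR=-90/397 → advance -1; mR−mL=7338/28981 → turn +1·90°
n=1: pose=(1,5,W); sL=15/58, sR=1/6; mL=-103/348, mR=-8/87; mL+mR=-45/116 → advance -1; mR−mL=71/348 → turn +1·90°
n=2: pose=(2,5,S); sL=60/197, sR=60/221; mL=-18450/43537, mR=-1440/43537; mL+mR=-90/197 → advance -1; mR−mL=17010/43537 → turn +1·90°
n=3: pose=(2,6,E); sL=30/181, sR=30/113; mL=-7125/20453, mR=2040/20453; mL+mR=-45/181 → advance -1; mR−mL=9165/20453 → turn +1·90°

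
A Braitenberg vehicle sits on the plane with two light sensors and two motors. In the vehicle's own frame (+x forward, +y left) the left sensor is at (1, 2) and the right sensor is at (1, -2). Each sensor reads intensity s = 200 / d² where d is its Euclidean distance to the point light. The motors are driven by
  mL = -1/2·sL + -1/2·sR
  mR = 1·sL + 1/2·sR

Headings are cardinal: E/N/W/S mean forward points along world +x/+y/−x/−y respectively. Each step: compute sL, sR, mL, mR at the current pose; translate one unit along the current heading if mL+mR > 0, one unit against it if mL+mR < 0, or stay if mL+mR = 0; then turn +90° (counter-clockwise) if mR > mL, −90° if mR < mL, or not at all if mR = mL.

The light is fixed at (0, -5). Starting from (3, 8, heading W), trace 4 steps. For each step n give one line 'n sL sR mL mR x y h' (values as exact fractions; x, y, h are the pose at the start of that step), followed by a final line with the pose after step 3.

0 8/5 200/229 -1416/1145 2332/1145 3 8 W
1 5/4 25/18 -95/72 35/18 2 8 S
2 40/41 200/109 -6280/4469 8460/4469 2 7 E
3 20/17 100/97 -1820/1649 2790/1649 3 7 N
final 3 8 W

n=0: pose=(3,8,W); sL=8/5, sR=200/229; mL=-1416/1145, mR=2332/1145; mL+mR=4/5 → advance +1; mR−mL=3748/1145 → turn +1·90°
n=1: pose=(2,8,S); sL=5/4, sR=25/18; mL=-95/72, mR=35/18; mL+mR=5/8 → advance +1; mR−mL=235/72 → turn +1·90°
n=2: pose=(2,7,E); sL=40/41, sR=200/109; mL=-6280/4469, mR=8460/4469; mL+mR=20/41 → advance +1; mR−mL=14740/4469 → turn +1·90°
n=3: pose=(3,7,N); sL=20/17, sR=100/97; mL=-1820/1649, mR=2790/1649; mL+mR=10/17 → advance +1; mR−mL=4610/1649 → turn +1·90°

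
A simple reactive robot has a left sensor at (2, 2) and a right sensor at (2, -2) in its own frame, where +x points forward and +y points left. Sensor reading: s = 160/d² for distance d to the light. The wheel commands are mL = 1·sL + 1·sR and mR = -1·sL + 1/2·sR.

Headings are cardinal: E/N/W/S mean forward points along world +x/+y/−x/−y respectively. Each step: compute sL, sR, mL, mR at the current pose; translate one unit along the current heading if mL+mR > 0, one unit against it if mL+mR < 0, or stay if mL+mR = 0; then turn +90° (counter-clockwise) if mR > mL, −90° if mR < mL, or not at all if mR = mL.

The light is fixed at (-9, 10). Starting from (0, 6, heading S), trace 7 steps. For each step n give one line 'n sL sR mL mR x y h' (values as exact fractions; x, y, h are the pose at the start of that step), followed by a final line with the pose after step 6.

0 160/157 32/17 7744/2669 -208/2669 0 6 S
1 80/49 80/29 6240/1421 -360/1421 0 5 W
2 32/9 160/109 4928/981 -2768/981 -1 5 N
3 20/13 20/17 600/221 -210/221 -1 6 E
4 160/157 32/17 7744/2669 -208/2669 0 6 S
5 80/49 80/29 6240/1421 -360/1421 0 5 W
6 32/9 160/109 4928/981 -2768/981 -1 5 N
final -1 6 E

n=0: pose=(0,6,S); sL=160/157, sR=32/17; mL=7744/2669, mR=-208/2669; mL+mR=48/17 → advance +1; mR−mL=-7952/2669 → turn -1·90°
n=1: pose=(0,5,W); sL=80/49, sR=80/29; mL=6240/1421, mR=-360/1421; mL+mR=120/29 → advance +1; mR−mL=-6600/1421 → turn -1·90°
n=2: pose=(-1,5,N); sL=32/9, sR=160/109; mL=4928/981, mR=-2768/981; mL+mR=240/109 → advance +1; mR−mL=-7696/981 → turn -1·90°
n=3: pose=(-1,6,E); sL=20/13, sR=20/17; mL=600/221, mR=-210/221; mL+mR=30/17 → advance +1; mR−mL=-810/221 → turn -1·90°
n=4: pose=(0,6,S); sL=160/157, sR=32/17; mL=7744/2669, mR=-208/2669; mL+mR=48/17 → advance +1; mR−mL=-7952/2669 → turn -1·90°
n=5: pose=(0,5,W); sL=80/49, sR=80/29; mL=6240/1421, mR=-360/1421; mL+mR=120/29 → advance +1; mR−mL=-6600/1421 → turn -1·90°
n=6: pose=(-1,5,N); sL=32/9, sR=160/109; mL=4928/981, mR=-2768/981; mL+mR=240/109 → advance +1; mR−mL=-7696/981 → turn -1·90°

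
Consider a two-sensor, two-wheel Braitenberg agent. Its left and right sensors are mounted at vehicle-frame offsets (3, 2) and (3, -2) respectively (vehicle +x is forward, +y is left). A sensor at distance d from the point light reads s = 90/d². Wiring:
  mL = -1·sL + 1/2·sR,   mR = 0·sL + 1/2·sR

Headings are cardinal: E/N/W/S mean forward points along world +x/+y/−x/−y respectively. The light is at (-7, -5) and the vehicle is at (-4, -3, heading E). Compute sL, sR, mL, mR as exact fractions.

left sensor world pos  = (-1, -1); dL² = 52
right sensor world pos = (-1, -5); dR² = 36
sL = 90/52 = 45/26
sR = 90/36 = 5/2
mL = -1·sL + 1/2·sR = -25/52
mR = 0·sL + 1/2·sR = 5/4

45/26 5/2 -25/52 5/4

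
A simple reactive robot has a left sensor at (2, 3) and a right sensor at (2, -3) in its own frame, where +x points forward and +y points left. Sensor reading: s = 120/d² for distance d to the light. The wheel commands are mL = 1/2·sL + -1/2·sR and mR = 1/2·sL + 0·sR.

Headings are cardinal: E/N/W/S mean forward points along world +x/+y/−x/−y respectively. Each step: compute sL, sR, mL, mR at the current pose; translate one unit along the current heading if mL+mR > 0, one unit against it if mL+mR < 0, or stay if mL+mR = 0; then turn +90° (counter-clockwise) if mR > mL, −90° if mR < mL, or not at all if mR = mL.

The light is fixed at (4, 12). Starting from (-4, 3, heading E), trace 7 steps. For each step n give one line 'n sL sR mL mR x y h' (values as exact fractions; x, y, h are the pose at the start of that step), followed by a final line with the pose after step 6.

0 5/3 2/3 1/2 5/6 -4 3 E
1 120/149 24/13 -1008/1937 60/149 -3 3 N
2 12/25 12/13 -72/325 6/25 -3 2 W
3 120/169 24/53 1152/8957 60/169 -4 2 S
4 6/5 15/29 99/290 3/5 -4 1 E
5 120/181 120/97 -5040/17557 60/181 -3 1 N
6 12/25 12/13 -72/325 6/25 -3 2 W
final -4 2 S

n=0: pose=(-4,3,E); sL=5/3, sR=2/3; mL=1/2, mR=5/6; mL+mR=4/3 → advance +1; mR−mL=1/3 → turn +1·90°
n=1: pose=(-3,3,N); sL=120/149, sR=24/13; mL=-1008/1937, mR=60/149; mL+mR=-228/1937 → advance -1; mR−mL=12/13 → turn +1·90°
n=2: pose=(-3,2,W); sL=12/25, sR=12/13; mL=-72/325, mR=6/25; mL+mR=6/325 → advance +1; mR−mL=6/13 → turn +1·90°
n=3: pose=(-4,2,S); sL=120/169, sR=24/53; mL=1152/8957, mR=60/169; mL+mR=4332/8957 → advance +1; mR−mL=12/53 → turn +1·90°
n=4: pose=(-4,1,E); sL=6/5, sR=15/29; mL=99/290, mR=3/5; mL+mR=273/290 → advance +1; mR−mL=15/58 → turn +1·90°
n=5: pose=(-3,1,N); sL=120/181, sR=120/97; mL=-5040/17557, mR=60/181; mL+mR=780/17557 → advance +1; mR−mL=60/97 → turn +1·90°
n=6: pose=(-3,2,W); sL=12/25, sR=12/13; mL=-72/325, mR=6/25; mL+mR=6/325 → advance +1; mR−mL=6/13 → turn +1·90°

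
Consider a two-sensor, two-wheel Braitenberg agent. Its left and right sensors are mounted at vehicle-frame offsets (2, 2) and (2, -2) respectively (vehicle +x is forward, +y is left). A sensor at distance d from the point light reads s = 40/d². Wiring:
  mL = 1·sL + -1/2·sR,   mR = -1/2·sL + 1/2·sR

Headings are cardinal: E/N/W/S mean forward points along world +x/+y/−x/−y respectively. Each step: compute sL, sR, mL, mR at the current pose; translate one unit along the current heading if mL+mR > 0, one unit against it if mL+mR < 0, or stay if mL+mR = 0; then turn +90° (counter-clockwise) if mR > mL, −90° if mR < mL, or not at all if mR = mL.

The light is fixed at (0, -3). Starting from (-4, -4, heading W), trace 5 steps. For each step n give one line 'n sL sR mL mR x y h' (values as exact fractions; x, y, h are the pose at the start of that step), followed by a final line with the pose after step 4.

n=0: pose=(-4,-4,W); sL=8/9, sR=40/37; mL=116/333, mR=32/333; mL+mR=4/9 → advance +1; mR−mL=-28/111 → turn -1·90°
n=1: pose=(-5,-4,N); sL=4/5, sR=4; mL=-6/5, mR=8/5; mL+mR=2/5 → advance +1; mR−mL=14/5 → turn +1·90°
n=2: pose=(-5,-3,W); sL=40/53, sR=40/53; mL=20/53, mR=0; mL+mR=20/53 → advance +1; mR−mL=-20/53 → turn -1·90°
n=3: pose=(-6,-3,N); sL=10/17, sR=2; mL=-7/17, mR=12/17; mL+mR=5/17 → advance +1; mR−mL=19/17 → turn +1·90°
n=4: pose=(-6,-2,W); sL=8/13, sR=40/73; mL=324/949, mR=-32/949; mL+mR=4/13 → advance +1; mR−mL=-356/949 → turn -1·90°

0 8/9 40/37 116/333 32/333 -4 -4 W
1 4/5 4 -6/5 8/5 -5 -4 N
2 40/53 40/53 20/53 0 -5 -3 W
3 10/17 2 -7/17 12/17 -6 -3 N
4 8/13 40/73 324/949 -32/949 -6 -2 W
final -7 -2 N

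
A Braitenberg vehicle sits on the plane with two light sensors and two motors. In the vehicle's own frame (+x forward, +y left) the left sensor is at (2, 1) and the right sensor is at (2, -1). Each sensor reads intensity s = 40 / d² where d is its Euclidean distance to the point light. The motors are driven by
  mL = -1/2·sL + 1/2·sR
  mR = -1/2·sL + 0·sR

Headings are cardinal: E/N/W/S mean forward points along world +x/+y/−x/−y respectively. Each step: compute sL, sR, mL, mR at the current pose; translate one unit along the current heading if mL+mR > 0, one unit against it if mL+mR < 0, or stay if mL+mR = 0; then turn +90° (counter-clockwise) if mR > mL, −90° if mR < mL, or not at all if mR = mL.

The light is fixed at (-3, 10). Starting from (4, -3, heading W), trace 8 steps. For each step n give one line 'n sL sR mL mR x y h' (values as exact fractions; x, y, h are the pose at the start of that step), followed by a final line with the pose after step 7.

n=0: pose=(4,-3,W); sL=40/221, sR=40/169; mL=80/2873, mR=-20/221; mL+mR=-180/2873 → advance -1; mR−mL=-20/169 → turn -1·90°
n=1: pose=(5,-3,N); sL=4/17, sR=20/101; mL=-32/1717, mR=-2/17; mL+mR=-234/1717 → advance -1; mR−mL=-10/101 → turn -1·90°
n=2: pose=(5,-4,E); sL=40/269, sR=8/65; mL=-224/17485, mR=-20/269; mL+mR=-1524/17485 → advance -1; mR−mL=-4/65 → turn -1·90°
n=3: pose=(4,-4,S); sL=1/8, sR=10/73; mL=7/1168, mR=-1/16; mL+mR=-33/584 → advance -1; mR−mL=-5/73 → turn -1·90°
n=4: pose=(4,-3,W); sL=40/221, sR=40/169; mL=80/2873, mR=-20/221; mL+mR=-180/2873 → advance -1; mR−mL=-20/169 → turn -1·90°
n=5: pose=(5,-3,N); sL=4/17, sR=20/101; mL=-32/1717, mR=-2/17; mL+mR=-234/1717 → advance -1; mR−mL=-10/101 → turn -1·90°
n=6: pose=(5,-4,E); sL=40/269, sR=8/65; mL=-224/17485, mR=-20/269; mL+mR=-1524/17485 → advance -1; mR−mL=-4/65 → turn -1·90°
n=7: pose=(4,-4,S); sL=1/8, sR=10/73; mL=7/1168, mR=-1/16; mL+mR=-33/584 → advance -1; mR−mL=-5/73 → turn -1·90°

0 40/221 40/169 80/2873 -20/221 4 -3 W
1 4/17 20/101 -32/1717 -2/17 5 -3 N
2 40/269 8/65 -224/17485 -20/269 5 -4 E
3 1/8 10/73 7/1168 -1/16 4 -4 S
4 40/221 40/169 80/2873 -20/221 4 -3 W
5 4/17 20/101 -32/1717 -2/17 5 -3 N
6 40/269 8/65 -224/17485 -20/269 5 -4 E
7 1/8 10/73 7/1168 -1/16 4 -4 S
final 4 -3 W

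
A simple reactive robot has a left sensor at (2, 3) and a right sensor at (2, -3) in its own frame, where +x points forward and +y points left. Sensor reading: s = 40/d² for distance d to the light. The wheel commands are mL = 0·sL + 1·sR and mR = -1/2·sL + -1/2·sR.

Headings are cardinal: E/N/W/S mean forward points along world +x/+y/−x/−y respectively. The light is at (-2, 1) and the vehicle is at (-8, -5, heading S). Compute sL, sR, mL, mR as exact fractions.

left sensor world pos  = (-5, -7); dL² = 73
right sensor world pos = (-11, -7); dR² = 145
sL = 40/73 = 40/73
sR = 40/145 = 8/29
mL = 0·sL + 1·sR = 8/29
mR = -1/2·sL + -1/2·sR = -872/2117

40/73 8/29 8/29 -872/2117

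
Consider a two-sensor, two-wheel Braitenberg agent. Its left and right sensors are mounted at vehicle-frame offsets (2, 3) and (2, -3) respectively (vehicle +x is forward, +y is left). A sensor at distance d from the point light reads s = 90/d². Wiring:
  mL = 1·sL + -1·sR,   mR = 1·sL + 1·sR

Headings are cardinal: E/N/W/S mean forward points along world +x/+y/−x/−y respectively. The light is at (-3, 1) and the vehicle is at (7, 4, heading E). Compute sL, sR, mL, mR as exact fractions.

1/2 5/8 -1/8 9/8

left sensor world pos  = (9, 7); dL² = 180
right sensor world pos = (9, 1); dR² = 144
sL = 90/180 = 1/2
sR = 90/144 = 5/8
mL = 1·sL + -1·sR = -1/8
mR = 1·sL + 1·sR = 9/8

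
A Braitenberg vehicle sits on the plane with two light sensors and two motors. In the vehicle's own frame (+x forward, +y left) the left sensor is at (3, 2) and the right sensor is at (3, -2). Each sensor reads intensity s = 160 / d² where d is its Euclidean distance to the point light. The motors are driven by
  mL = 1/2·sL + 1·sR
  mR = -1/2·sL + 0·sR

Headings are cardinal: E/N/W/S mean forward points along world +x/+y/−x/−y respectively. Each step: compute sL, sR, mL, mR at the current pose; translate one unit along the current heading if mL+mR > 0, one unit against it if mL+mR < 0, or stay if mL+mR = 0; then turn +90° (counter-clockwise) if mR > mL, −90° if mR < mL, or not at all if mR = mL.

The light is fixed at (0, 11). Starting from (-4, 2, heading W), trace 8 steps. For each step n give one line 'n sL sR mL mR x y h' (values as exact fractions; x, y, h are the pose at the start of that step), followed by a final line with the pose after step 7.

0 16/17 80/49 1752/833 -8/17 -4 2 W
1 32/17 32/9 688/153 -16/17 -5 2 N
2 4 20/13 46/13 -2 -5 3 E
3 32/25 160/157 6512/3925 -16/25 -4 3 S
4 16/17 80/49 1752/833 -8/17 -4 2 W
5 32/17 32/9 688/153 -16/17 -5 2 N
6 4 20/13 46/13 -2 -5 3 E
7 32/25 160/157 6512/3925 -16/25 -4 3 S
final -4 2 W

n=0: pose=(-4,2,W); sL=16/17, sR=80/49; mL=1752/833, mR=-8/17; mL+mR=80/49 → advance +1; mR−mL=-2144/833 → turn -1·90°
n=1: pose=(-5,2,N); sL=32/17, sR=32/9; mL=688/153, mR=-16/17; mL+mR=32/9 → advance +1; mR−mL=-832/153 → turn -1·90°
n=2: pose=(-5,3,E); sL=4, sR=20/13; mL=46/13, mR=-2; mL+mR=20/13 → advance +1; mR−mL=-72/13 → turn -1·90°
n=3: pose=(-4,3,S); sL=32/25, sR=160/157; mL=6512/3925, mR=-16/25; mL+mR=160/157 → advance +1; mR−mL=-9024/3925 → turn -1·90°
n=4: pose=(-4,2,W); sL=16/17, sR=80/49; mL=1752/833, mR=-8/17; mL+mR=80/49 → advance +1; mR−mL=-2144/833 → turn -1·90°
n=5: pose=(-5,2,N); sL=32/17, sR=32/9; mL=688/153, mR=-16/17; mL+mR=32/9 → advance +1; mR−mL=-832/153 → turn -1·90°
n=6: pose=(-5,3,E); sL=4, sR=20/13; mL=46/13, mR=-2; mL+mR=20/13 → advance +1; mR−mL=-72/13 → turn -1·90°
n=7: pose=(-4,3,S); sL=32/25, sR=160/157; mL=6512/3925, mR=-16/25; mL+mR=160/157 → advance +1; mR−mL=-9024/3925 → turn -1·90°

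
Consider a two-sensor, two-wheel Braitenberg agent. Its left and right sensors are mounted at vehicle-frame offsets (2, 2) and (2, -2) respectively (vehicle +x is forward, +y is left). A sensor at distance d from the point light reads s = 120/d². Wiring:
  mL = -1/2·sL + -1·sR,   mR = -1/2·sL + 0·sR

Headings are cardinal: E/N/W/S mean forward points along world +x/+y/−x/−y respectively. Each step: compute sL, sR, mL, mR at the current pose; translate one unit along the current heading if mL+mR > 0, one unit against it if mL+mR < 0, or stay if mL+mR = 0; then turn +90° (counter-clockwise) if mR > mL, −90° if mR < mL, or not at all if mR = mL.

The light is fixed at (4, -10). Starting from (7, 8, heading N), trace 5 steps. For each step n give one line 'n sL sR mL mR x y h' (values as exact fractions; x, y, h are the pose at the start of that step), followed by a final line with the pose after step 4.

n=0: pose=(7,8,N); sL=120/401, sR=24/85; mL=-14724/34085, mR=-60/401; mL+mR=-19824/34085 → advance -1; mR−mL=24/85 → turn +1·90°
n=1: pose=(7,7,W); sL=60/113, sR=60/181; mL=-12210/20453, mR=-30/113; mL+mR=-17640/20453 → advance -1; mR−mL=60/181 → turn +1·90°
n=2: pose=(8,7,S); sL=40/87, sR=120/229; mL=-15020/19923, mR=-20/87; mL+mR=-19600/19923 → advance -1; mR−mL=120/229 → turn +1·90°
n=3: pose=(8,8,E); sL=30/109, sR=30/73; mL=-4365/7957, mR=-15/109; mL+mR=-5460/7957 → advance -1; mR−mL=30/73 → turn +1·90°
n=4: pose=(7,8,N); sL=120/401, sR=24/85; mL=-14724/34085, mR=-60/401; mL+mR=-19824/34085 → advance -1; mR−mL=24/85 → turn +1·90°

0 120/401 24/85 -14724/34085 -60/401 7 8 N
1 60/113 60/181 -12210/20453 -30/113 7 7 W
2 40/87 120/229 -15020/19923 -20/87 8 7 S
3 30/109 30/73 -4365/7957 -15/109 8 8 E
4 120/401 24/85 -14724/34085 -60/401 7 8 N
final 7 7 W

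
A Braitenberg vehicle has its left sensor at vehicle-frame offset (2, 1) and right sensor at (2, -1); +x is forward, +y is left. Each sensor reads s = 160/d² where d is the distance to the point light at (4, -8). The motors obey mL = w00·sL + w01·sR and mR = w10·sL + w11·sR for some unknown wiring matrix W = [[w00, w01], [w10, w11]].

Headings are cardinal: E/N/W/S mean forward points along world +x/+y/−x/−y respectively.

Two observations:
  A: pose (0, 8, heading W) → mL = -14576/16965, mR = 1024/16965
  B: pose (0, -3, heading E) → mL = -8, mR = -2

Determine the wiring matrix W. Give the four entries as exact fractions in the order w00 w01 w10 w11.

obs A: pose=(0,8,W) → sL=160/261, sR=32/65, mL=-14576/16965, mR=1024/16965
obs B: pose=(0,-3,E) → sL=4, sR=8, mL=-8, mR=-2
sensor matrix S = [[160/261, 32/65], [4, 8]]; det S = 49792/16965
solve [mL_A; mL_B] = S·[w00; w01] and [mR_A; mR_B] = S·[w10; w11]:
  w00 = -1, w01 = -1/2, w10 = 1/2, w11 = -1/2

-1 -1/2 1/2 -1/2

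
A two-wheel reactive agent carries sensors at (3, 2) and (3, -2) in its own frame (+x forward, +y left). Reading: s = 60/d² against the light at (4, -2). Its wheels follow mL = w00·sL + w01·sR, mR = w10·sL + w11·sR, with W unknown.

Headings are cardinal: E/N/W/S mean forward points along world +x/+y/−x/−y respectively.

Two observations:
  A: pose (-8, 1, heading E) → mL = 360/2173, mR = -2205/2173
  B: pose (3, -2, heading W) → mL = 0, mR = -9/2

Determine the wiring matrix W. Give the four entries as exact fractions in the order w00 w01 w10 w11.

-1 1 -1/2 -1

obs A: pose=(-8,1,E) → sL=30/53, sR=30/41, mL=360/2173, mR=-2205/2173
obs B: pose=(3,-2,W) → sL=3, sR=3, mL=0, mR=-9/2
sensor matrix S = [[30/53, 30/41], [3, 3]]; det S = -1080/2173
solve [mL_A; mL_B] = S·[w00; w01] and [mR_A; mR_B] = S·[w10; w11]:
  w00 = -1, w01 = 1, w10 = -1/2, w11 = -1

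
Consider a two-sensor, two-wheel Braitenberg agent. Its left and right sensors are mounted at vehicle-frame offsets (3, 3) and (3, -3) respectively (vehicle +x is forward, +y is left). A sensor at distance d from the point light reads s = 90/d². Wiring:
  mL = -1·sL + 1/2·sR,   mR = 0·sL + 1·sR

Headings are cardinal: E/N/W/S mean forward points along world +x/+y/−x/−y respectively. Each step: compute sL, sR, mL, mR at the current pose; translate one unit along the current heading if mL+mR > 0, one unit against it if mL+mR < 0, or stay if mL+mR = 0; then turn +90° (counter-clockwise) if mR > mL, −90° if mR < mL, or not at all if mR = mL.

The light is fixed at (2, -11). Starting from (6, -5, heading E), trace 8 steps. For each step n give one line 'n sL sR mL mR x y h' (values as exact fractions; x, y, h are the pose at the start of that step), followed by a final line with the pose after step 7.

n=0: pose=(6,-5,E); sL=9/13, sR=45/29; mL=63/754, mR=45/29; mL+mR=1233/754 → advance +1; mR−mL=1107/754 → turn +1·90°
n=1: pose=(7,-5,N); sL=18/17, sR=18/29; mL=-369/493, mR=18/29; mL+mR=-63/493 → advance -1; mR−mL=675/493 → turn +1·90°
n=2: pose=(7,-6,W); sL=45/4, sR=45/34; mL=-180/17, mR=45/34; mL+mR=-315/34 → advance -1; mR−mL=405/34 → turn +1·90°
n=3: pose=(8,-6,S); sL=18/17, sR=90/13; mL=531/221, mR=90/13; mL+mR=2061/221 → advance +1; mR−mL=999/221 → turn +1·90°
n=4: pose=(8,-7,E); sL=9/13, sR=45/41; mL=-153/1066, mR=45/41; mL+mR=1017/1066 → advance +1; mR−mL=1323/1066 → turn +1·90°
n=5: pose=(9,-7,N); sL=18/13, sR=90/149; mL=-2097/1937, mR=90/149; mL+mR=-927/1937 → advance -1; mR−mL=3267/1937 → turn +1·90°
n=6: pose=(9,-8,W); sL=45/8, sR=45/26; mL=-495/104, mR=45/26; mL+mR=-315/104 → advance -1; mR−mL=675/104 → turn +1·90°
n=7: pose=(10,-8,S); sL=90/121, sR=18/5; mL=639/605, mR=18/5; mL+mR=2817/605 → advance +1; mR−mL=1539/605 → turn +1·90°

0 9/13 45/29 63/754 45/29 6 -5 E
1 18/17 18/29 -369/493 18/29 7 -5 N
2 45/4 45/34 -180/17 45/34 7 -6 W
3 18/17 90/13 531/221 90/13 8 -6 S
4 9/13 45/41 -153/1066 45/41 8 -7 E
5 18/13 90/149 -2097/1937 90/149 9 -7 N
6 45/8 45/26 -495/104 45/26 9 -8 W
7 90/121 18/5 639/605 18/5 10 -8 S
final 10 -9 E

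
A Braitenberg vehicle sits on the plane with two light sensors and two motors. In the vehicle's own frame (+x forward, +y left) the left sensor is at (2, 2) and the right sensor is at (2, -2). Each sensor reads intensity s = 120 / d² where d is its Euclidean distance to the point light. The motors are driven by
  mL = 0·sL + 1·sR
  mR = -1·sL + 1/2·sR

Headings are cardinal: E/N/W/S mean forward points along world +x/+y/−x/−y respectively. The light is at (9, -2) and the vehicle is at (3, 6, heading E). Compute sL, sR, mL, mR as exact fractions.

30/29 30/13 30/13 45/377

left sensor world pos  = (5, 8); dL² = 116
right sensor world pos = (5, 4); dR² = 52
sL = 120/116 = 30/29
sR = 120/52 = 30/13
mL = 0·sL + 1·sR = 30/13
mR = -1·sL + 1/2·sR = 45/377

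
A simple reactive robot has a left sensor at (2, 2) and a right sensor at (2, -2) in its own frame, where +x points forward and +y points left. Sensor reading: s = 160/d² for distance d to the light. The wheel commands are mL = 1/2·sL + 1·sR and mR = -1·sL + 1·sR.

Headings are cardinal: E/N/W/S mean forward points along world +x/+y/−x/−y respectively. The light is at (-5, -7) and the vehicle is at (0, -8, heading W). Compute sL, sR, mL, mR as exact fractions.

left sensor world pos  = (-2, -10); dL² = 18
right sensor world pos = (-2, -6); dR² = 10
sL = 160/18 = 80/9
sR = 160/10 = 16
mL = 1/2·sL + 1·sR = 184/9
mR = -1·sL + 1·sR = 64/9

80/9 16 184/9 64/9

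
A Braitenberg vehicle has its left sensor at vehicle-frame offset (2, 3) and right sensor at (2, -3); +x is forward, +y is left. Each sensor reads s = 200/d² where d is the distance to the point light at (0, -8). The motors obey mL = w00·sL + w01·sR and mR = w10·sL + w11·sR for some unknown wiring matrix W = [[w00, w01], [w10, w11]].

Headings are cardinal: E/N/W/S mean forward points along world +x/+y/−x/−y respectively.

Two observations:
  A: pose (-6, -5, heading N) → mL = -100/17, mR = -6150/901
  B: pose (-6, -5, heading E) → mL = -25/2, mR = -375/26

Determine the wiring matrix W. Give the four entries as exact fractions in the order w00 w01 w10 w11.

obs A: pose=(-6,-5,N) → sL=100/53, sR=100/17, mL=-100/17, mR=-6150/901
obs B: pose=(-6,-5,E) → sL=50/13, sR=25/2, mL=-25/2, mR=-375/26
sensor matrix S = [[100/53, 100/17], [50/13, 25/2]]; det S = 11250/11713
solve [mL_A; mL_B] = S·[w00; w01] and [mR_A; mR_B] = S·[w10; w11]:
  w00 = 0, w01 = -1, w10 = -1/2, w11 = -1

0 -1 -1/2 -1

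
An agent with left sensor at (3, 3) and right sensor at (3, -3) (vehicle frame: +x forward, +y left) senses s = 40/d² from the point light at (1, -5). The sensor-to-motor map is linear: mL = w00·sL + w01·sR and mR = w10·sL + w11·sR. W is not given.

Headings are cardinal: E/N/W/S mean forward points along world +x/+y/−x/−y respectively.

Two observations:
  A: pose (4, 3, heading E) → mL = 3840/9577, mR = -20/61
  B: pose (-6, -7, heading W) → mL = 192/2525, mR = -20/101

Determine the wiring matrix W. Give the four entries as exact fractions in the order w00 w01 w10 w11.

obs A: pose=(4,3,E) → sL=40/157, sR=40/61, mL=3840/9577, mR=-20/61
obs B: pose=(-6,-7,W) → sL=8/25, sR=40/101, mL=192/2525, mR=-20/101
sensor matrix S = [[40/157, 40/61], [8/25, 40/101]]; det S = -526848/4836385
solve [mL_A; mL_B] = S·[w00; w01] and [mR_A; mR_B] = S·[w10; w11]:
  w00 = -1, w01 = 1, w10 = 0, w11 = -1/2

-1 1 0 -1/2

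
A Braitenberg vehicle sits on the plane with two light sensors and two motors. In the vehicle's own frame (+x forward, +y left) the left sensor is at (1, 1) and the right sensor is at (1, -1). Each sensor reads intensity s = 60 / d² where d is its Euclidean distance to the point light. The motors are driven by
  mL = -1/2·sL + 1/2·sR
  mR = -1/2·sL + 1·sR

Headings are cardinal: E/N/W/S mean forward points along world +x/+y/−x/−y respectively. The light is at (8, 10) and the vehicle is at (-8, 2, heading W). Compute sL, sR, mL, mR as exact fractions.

left sensor world pos  = (-9, 1); dL² = 370
right sensor world pos = (-9, 3); dR² = 338
sL = 60/370 = 6/37
sR = 60/338 = 30/169
mL = -1/2·sL + 1/2·sR = 48/6253
mR = -1/2·sL + 1·sR = 603/6253

6/37 30/169 48/6253 603/6253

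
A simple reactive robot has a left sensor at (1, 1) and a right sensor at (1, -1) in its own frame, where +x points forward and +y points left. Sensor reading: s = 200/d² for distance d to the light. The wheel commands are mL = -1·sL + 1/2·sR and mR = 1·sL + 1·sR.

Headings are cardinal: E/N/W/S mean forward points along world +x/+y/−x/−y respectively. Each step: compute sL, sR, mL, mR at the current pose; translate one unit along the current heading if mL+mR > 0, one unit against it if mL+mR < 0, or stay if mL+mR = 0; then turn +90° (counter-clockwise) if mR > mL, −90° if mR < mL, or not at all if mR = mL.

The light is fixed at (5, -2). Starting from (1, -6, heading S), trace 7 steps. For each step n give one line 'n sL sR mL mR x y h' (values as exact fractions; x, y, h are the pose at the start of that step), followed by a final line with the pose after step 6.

0 100/17 4 -66/17 168/17 1 -6 S
1 8 40/9 -52/9 112/9 1 -7 E
2 25/4 10 -5/4 65/4 2 -7 N
3 200/41 8 -36/41 528/41 2 -6 W
4 100/17 4 -66/17 168/17 1 -6 S
5 8 40/9 -52/9 112/9 1 -7 E
6 25/4 10 -5/4 65/4 2 -7 N
final 2 -6 W

n=0: pose=(1,-6,S); sL=100/17, sR=4; mL=-66/17, mR=168/17; mL+mR=6 → advance +1; mR−mL=234/17 → turn +1·90°
n=1: pose=(1,-7,E); sL=8, sR=40/9; mL=-52/9, mR=112/9; mL+mR=20/3 → advance +1; mR−mL=164/9 → turn +1·90°
n=2: pose=(2,-7,N); sL=25/4, sR=10; mL=-5/4, mR=65/4; mL+mR=15 → advance +1; mR−mL=35/2 → turn +1·90°
n=3: pose=(2,-6,W); sL=200/41, sR=8; mL=-36/41, mR=528/41; mL+mR=12 → advance +1; mR−mL=564/41 → turn +1·90°
n=4: pose=(1,-6,S); sL=100/17, sR=4; mL=-66/17, mR=168/17; mL+mR=6 → advance +1; mR−mL=234/17 → turn +1·90°
n=5: pose=(1,-7,E); sL=8, sR=40/9; mL=-52/9, mR=112/9; mL+mR=20/3 → advance +1; mR−mL=164/9 → turn +1·90°
n=6: pose=(2,-7,N); sL=25/4, sR=10; mL=-5/4, mR=65/4; mL+mR=15 → advance +1; mR−mL=35/2 → turn +1·90°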